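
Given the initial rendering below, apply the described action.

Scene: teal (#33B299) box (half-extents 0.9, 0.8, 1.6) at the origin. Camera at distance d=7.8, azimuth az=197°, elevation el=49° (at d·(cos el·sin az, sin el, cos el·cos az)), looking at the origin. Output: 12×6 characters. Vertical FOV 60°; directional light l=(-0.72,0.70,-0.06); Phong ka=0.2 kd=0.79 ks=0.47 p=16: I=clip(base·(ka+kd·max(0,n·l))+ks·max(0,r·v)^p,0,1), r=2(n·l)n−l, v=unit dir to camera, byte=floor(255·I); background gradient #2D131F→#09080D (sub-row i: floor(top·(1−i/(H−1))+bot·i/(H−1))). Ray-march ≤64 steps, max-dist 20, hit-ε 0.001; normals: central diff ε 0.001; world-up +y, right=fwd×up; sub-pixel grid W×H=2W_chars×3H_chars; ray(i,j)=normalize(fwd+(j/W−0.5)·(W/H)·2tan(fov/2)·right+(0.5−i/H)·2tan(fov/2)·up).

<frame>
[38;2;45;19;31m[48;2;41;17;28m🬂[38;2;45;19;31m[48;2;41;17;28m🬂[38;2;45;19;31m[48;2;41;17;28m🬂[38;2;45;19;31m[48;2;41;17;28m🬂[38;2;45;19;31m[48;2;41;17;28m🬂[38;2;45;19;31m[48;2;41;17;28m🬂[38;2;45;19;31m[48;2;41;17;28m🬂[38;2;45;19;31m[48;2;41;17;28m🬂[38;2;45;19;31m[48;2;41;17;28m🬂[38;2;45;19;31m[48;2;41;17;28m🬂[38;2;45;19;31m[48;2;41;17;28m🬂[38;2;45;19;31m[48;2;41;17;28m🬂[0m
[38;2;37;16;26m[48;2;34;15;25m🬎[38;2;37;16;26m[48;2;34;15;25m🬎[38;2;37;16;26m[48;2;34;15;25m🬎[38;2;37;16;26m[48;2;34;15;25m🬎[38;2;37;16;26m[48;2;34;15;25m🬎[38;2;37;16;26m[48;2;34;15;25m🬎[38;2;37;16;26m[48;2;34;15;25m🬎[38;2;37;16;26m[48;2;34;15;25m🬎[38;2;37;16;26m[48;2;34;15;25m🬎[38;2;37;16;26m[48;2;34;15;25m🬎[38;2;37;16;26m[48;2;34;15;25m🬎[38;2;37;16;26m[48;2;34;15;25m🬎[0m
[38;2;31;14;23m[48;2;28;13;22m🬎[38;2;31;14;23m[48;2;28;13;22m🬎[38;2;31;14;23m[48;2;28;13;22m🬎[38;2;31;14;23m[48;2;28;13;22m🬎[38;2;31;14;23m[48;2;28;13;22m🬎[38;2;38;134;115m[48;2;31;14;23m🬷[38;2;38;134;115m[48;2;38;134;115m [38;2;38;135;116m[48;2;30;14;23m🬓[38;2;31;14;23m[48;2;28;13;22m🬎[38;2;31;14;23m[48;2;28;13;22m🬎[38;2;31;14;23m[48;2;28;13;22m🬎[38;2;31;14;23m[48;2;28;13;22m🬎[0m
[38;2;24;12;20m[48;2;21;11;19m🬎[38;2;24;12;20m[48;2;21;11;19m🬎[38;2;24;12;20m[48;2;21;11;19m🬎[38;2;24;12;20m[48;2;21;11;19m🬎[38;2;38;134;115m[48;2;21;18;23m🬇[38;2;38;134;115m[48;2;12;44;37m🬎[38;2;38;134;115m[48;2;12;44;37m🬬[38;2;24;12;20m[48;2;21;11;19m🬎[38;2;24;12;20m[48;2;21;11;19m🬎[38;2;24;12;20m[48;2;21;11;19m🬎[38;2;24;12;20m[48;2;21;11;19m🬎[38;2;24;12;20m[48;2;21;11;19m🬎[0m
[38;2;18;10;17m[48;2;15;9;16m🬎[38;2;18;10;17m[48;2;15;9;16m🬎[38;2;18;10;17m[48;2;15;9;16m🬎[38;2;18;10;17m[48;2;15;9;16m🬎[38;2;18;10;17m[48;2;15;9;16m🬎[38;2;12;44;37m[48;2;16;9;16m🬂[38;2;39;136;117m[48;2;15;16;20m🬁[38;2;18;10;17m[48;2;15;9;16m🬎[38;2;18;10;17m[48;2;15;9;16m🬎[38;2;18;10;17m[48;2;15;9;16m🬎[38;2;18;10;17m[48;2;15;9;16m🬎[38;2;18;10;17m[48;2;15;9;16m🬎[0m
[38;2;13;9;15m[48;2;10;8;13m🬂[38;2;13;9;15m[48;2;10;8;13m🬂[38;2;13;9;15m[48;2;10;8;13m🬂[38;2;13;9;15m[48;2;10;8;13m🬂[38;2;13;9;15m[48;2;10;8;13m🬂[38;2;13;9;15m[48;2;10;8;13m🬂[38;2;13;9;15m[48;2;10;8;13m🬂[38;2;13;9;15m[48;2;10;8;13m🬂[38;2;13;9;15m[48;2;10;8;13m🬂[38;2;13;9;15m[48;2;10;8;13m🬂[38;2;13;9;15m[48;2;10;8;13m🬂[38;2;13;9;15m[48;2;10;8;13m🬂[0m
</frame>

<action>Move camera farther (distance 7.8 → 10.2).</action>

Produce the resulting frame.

<frame>
[38;2;45;19;31m[48;2;41;17;28m🬂[38;2;45;19;31m[48;2;41;17;28m🬂[38;2;45;19;31m[48;2;41;17;28m🬂[38;2;45;19;31m[48;2;41;17;28m🬂[38;2;45;19;31m[48;2;41;17;28m🬂[38;2;45;19;31m[48;2;41;17;28m🬂[38;2;45;19;31m[48;2;41;17;28m🬂[38;2;45;19;31m[48;2;41;17;28m🬂[38;2;45;19;31m[48;2;41;17;28m🬂[38;2;45;19;31m[48;2;41;17;28m🬂[38;2;45;19;31m[48;2;41;17;28m🬂[38;2;45;19;31m[48;2;41;17;28m🬂[0m
[38;2;37;16;26m[48;2;34;15;25m🬎[38;2;37;16;26m[48;2;34;15;25m🬎[38;2;37;16;26m[48;2;34;15;25m🬎[38;2;37;16;26m[48;2;34;15;25m🬎[38;2;37;16;26m[48;2;34;15;25m🬎[38;2;37;16;26m[48;2;34;15;25m🬎[38;2;37;16;26m[48;2;34;15;25m🬎[38;2;37;16;26m[48;2;34;15;25m🬎[38;2;37;16;26m[48;2;34;15;25m🬎[38;2;37;16;26m[48;2;34;15;25m🬎[38;2;37;16;26m[48;2;34;15;25m🬎[38;2;37;16;26m[48;2;34;15;25m🬎[0m
[38;2;31;14;23m[48;2;28;13;22m🬎[38;2;31;14;23m[48;2;28;13;22m🬎[38;2;31;14;23m[48;2;28;13;22m🬎[38;2;31;14;23m[48;2;28;13;22m🬎[38;2;31;14;23m[48;2;28;13;22m🬎[38;2;30;14;23m[48;2;38;134;115m🬝[38;2;32;15;24m[48;2;38;134;115m🬂[38;2;31;14;23m[48;2;28;13;22m🬎[38;2;31;14;23m[48;2;28;13;22m🬎[38;2;31;14;23m[48;2;28;13;22m🬎[38;2;31;14;23m[48;2;28;13;22m🬎[38;2;31;14;23m[48;2;28;13;22m🬎[0m
[38;2;24;12;20m[48;2;21;11;19m🬎[38;2;24;12;20m[48;2;21;11;19m🬎[38;2;24;12;20m[48;2;21;11;19m🬎[38;2;24;12;20m[48;2;21;11;19m🬎[38;2;24;12;20m[48;2;21;11;19m🬎[38;2;15;36;33m[48;2;38;134;115m🬲[38;2;38;134;115m[48;2;16;27;28m🬎[38;2;24;12;20m[48;2;21;11;19m🬎[38;2;24;12;20m[48;2;21;11;19m🬎[38;2;24;12;20m[48;2;21;11;19m🬎[38;2;24;12;20m[48;2;21;11;19m🬎[38;2;24;12;20m[48;2;21;11;19m🬎[0m
[38;2;18;10;17m[48;2;15;9;16m🬎[38;2;18;10;17m[48;2;15;9;16m🬎[38;2;18;10;17m[48;2;15;9;16m🬎[38;2;18;10;17m[48;2;15;9;16m🬎[38;2;18;10;17m[48;2;15;9;16m🬎[38;2;18;10;17m[48;2;15;9;16m🬎[38;2;18;10;17m[48;2;15;9;16m🬎[38;2;18;10;17m[48;2;15;9;16m🬎[38;2;18;10;17m[48;2;15;9;16m🬎[38;2;18;10;17m[48;2;15;9;16m🬎[38;2;18;10;17m[48;2;15;9;16m🬎[38;2;18;10;17m[48;2;15;9;16m🬎[0m
[38;2;13;9;15m[48;2;10;8;13m🬂[38;2;13;9;15m[48;2;10;8;13m🬂[38;2;13;9;15m[48;2;10;8;13m🬂[38;2;13;9;15m[48;2;10;8;13m🬂[38;2;13;9;15m[48;2;10;8;13m🬂[38;2;13;9;15m[48;2;10;8;13m🬂[38;2;13;9;15m[48;2;10;8;13m🬂[38;2;13;9;15m[48;2;10;8;13m🬂[38;2;13;9;15m[48;2;10;8;13m🬂[38;2;13;9;15m[48;2;10;8;13m🬂[38;2;13;9;15m[48;2;10;8;13m🬂[38;2;13;9;15m[48;2;10;8;13m🬂[0m
</frame>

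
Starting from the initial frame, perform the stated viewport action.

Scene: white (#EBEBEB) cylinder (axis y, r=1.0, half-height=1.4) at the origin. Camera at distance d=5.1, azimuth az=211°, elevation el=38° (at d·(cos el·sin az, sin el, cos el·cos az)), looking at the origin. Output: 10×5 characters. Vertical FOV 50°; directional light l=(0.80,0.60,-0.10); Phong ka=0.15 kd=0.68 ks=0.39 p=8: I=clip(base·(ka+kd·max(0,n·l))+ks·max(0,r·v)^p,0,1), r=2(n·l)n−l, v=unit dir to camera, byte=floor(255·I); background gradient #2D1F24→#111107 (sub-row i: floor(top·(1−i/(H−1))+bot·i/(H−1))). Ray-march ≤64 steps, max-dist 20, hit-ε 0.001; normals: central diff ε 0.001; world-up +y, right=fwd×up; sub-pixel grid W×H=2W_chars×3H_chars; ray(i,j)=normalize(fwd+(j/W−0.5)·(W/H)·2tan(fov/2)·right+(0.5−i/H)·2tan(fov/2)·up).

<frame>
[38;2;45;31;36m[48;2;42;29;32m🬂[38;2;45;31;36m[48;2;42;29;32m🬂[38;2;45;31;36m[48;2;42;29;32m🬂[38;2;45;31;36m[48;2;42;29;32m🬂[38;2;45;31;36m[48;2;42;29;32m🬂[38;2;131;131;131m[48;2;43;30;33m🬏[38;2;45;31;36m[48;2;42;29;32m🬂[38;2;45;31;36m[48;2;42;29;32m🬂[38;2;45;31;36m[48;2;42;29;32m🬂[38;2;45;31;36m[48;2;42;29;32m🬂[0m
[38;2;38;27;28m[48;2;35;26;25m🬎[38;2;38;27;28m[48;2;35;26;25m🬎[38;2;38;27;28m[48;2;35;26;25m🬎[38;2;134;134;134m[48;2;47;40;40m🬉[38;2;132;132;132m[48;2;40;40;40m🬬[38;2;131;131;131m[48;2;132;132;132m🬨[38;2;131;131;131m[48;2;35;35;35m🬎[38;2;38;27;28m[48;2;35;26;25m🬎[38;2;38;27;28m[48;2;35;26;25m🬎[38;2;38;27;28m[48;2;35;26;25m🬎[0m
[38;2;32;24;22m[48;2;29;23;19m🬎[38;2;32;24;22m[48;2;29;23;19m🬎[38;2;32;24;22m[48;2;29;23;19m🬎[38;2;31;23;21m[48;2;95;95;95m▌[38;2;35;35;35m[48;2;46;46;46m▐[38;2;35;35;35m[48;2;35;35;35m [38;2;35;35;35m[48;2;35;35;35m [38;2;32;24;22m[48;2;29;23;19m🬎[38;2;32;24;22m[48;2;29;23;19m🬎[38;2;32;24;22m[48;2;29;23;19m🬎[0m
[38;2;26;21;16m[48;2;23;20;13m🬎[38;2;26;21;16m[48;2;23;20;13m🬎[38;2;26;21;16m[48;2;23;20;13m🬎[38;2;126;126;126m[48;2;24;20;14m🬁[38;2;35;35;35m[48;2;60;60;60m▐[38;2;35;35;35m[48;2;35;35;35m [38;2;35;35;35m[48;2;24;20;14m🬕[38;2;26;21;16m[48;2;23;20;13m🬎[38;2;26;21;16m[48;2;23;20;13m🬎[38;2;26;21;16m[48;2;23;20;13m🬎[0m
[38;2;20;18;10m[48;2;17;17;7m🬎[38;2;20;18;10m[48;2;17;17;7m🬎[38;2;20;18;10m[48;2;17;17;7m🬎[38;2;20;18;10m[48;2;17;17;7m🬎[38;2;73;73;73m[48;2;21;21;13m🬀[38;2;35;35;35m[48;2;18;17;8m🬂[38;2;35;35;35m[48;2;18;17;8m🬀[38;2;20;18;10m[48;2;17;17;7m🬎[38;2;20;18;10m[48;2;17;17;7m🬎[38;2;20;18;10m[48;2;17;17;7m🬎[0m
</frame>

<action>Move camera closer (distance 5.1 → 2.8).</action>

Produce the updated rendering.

<frame>
[38;2;45;31;36m[48;2;42;29;32m🬂[38;2;136;136;136m[48;2;79;79;79m🬁[38;2;133;133;133m[48;2;41;41;41m🬂[38;2;132;132;132m[48;2;35;35;35m🬂[38;2;131;131;131m[48;2;35;35;35m🬂[38;2;131;131;131m[48;2;35;35;35m🬂[38;2;131;131;131m[48;2;35;35;35m🬂[38;2;131;131;131m[48;2;35;35;35m🬂[38;2;131;131;131m[48;2;35;35;35m🬂[38;2;35;35;35m[48;2;43;30;33m▌[0m
[38;2;38;27;28m[48;2;35;26;25m🬎[38;2;37;27;27m[48;2;83;83;83m▌[38;2;40;40;40m[48;2;57;57;57m▐[38;2;35;35;35m[48;2;35;35;35m [38;2;35;35;35m[48;2;35;35;35m [38;2;35;35;35m[48;2;35;35;35m [38;2;35;35;35m[48;2;35;35;35m [38;2;35;35;35m[48;2;35;35;35m [38;2;35;35;35m[48;2;35;35;35m [38;2;38;27;28m[48;2;35;26;25m🬎[0m
[38;2;32;24;22m[48;2;29;23;19m🬎[38;2;32;24;22m[48;2;29;23;19m🬎[38;2;52;52;52m[48;2;78;78;78m▐[38;2;35;35;35m[48;2;37;37;37m🬬[38;2;35;35;35m[48;2;35;35;35m [38;2;35;35;35m[48;2;35;35;35m [38;2;35;35;35m[48;2;35;35;35m [38;2;35;35;35m[48;2;35;35;35m [38;2;35;35;35m[48;2;31;23;21m▌[38;2;32;24;22m[48;2;29;23;19m🬎[0m
[38;2;26;21;16m[48;2;23;20;13m🬎[38;2;26;21;16m[48;2;23;20;13m🬎[38;2;25;21;15m[48;2;72;72;72m▌[38;2;36;36;36m[48;2;47;47;47m🬨[38;2;35;35;35m[48;2;35;35;35m [38;2;35;35;35m[48;2;35;35;35m [38;2;35;35;35m[48;2;35;35;35m [38;2;35;35;35m[48;2;35;35;35m [38;2;26;21;16m[48;2;23;20;13m🬎[38;2;26;21;16m[48;2;23;20;13m🬎[0m
[38;2;20;18;10m[48;2;17;17;7m🬎[38;2;20;18;10m[48;2;17;17;7m🬎[38;2;105;105;105m[48;2;18;17;8m🬁[38;2;38;38;38m[48;2;66;66;66m▐[38;2;35;35;35m[48;2;35;35;35m [38;2;35;35;35m[48;2;35;35;35m [38;2;35;35;35m[48;2;35;35;35m [38;2;35;35;35m[48;2;18;17;8m🬕[38;2;20;18;10m[48;2;17;17;7m🬎[38;2;20;18;10m[48;2;17;17;7m🬎[0m
</frame>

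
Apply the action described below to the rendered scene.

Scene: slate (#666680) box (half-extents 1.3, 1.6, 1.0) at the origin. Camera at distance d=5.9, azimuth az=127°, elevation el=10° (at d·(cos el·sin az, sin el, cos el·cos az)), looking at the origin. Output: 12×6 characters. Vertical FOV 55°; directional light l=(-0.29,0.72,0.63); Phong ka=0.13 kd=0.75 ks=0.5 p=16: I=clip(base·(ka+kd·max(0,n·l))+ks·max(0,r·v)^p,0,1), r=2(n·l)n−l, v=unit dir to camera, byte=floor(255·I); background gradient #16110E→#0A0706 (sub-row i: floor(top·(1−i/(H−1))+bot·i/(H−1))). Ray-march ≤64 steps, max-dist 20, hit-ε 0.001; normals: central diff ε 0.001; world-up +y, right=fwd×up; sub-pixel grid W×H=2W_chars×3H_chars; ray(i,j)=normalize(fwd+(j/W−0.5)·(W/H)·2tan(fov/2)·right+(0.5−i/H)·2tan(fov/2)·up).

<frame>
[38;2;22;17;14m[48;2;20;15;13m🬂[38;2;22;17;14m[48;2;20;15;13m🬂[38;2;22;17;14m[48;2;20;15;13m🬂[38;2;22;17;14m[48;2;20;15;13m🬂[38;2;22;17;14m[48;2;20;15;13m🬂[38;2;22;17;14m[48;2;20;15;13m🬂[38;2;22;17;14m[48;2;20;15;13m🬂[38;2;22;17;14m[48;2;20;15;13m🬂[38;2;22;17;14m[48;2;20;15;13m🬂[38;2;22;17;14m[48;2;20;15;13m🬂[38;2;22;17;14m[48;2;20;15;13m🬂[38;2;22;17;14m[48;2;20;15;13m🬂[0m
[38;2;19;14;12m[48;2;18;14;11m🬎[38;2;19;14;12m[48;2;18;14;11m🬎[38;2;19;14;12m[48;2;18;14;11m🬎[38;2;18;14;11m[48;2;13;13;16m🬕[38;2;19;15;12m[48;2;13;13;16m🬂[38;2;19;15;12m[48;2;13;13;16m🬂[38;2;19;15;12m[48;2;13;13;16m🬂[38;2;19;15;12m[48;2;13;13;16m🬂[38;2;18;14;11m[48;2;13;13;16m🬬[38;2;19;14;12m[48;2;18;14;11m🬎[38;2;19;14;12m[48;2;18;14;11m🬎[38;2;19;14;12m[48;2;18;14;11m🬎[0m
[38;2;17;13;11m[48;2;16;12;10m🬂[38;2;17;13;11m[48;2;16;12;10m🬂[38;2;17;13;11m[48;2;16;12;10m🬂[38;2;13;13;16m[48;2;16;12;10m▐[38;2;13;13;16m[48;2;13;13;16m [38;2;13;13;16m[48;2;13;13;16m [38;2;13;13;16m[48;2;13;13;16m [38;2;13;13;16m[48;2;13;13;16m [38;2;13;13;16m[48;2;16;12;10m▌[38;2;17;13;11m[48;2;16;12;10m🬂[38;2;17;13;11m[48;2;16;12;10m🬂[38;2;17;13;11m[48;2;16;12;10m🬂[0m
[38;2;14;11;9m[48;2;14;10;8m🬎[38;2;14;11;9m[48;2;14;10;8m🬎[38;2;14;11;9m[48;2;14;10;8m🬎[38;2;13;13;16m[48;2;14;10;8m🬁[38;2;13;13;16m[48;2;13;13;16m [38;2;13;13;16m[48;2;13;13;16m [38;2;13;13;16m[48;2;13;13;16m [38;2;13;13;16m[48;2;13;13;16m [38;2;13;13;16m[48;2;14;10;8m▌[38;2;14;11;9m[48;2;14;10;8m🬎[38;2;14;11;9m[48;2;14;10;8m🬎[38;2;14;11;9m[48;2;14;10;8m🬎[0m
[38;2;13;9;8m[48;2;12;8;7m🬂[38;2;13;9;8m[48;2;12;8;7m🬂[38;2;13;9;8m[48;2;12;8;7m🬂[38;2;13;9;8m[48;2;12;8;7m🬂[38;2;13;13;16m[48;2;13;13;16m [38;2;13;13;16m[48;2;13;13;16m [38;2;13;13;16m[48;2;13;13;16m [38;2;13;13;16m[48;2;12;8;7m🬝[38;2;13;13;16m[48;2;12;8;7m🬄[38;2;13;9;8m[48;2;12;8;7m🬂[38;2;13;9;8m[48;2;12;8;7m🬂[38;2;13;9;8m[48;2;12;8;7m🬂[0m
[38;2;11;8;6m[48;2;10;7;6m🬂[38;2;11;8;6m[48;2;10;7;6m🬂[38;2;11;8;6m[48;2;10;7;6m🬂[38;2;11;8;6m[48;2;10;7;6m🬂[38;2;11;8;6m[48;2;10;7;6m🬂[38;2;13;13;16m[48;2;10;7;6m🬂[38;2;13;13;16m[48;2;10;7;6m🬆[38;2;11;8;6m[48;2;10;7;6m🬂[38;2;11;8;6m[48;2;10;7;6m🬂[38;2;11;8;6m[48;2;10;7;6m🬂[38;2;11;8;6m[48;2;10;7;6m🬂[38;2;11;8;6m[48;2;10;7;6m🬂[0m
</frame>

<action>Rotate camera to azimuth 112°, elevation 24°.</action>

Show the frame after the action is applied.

<frame>
[38;2;22;17;14m[48;2;20;15;13m🬂[38;2;22;17;14m[48;2;20;15;13m🬂[38;2;22;17;14m[48;2;20;15;13m🬂[38;2;22;17;14m[48;2;20;15;13m🬂[38;2;22;17;14m[48;2;20;15;13m🬂[38;2;22;17;14m[48;2;20;15;13m🬂[38;2;22;17;14m[48;2;20;15;13m🬂[38;2;22;17;14m[48;2;20;15;13m🬂[38;2;22;17;14m[48;2;20;15;13m🬂[38;2;22;17;14m[48;2;20;15;13m🬂[38;2;22;17;14m[48;2;20;15;13m🬂[38;2;22;17;14m[48;2;20;15;13m🬂[0m
[38;2;19;14;12m[48;2;18;14;11m🬎[38;2;19;14;12m[48;2;18;14;11m🬎[38;2;19;14;12m[48;2;18;14;11m🬎[38;2;18;14;11m[48;2;13;13;16m🬝[38;2;19;14;12m[48;2;13;13;16m🬎[38;2;68;68;85m[48;2;17;14;13m🬩[38;2;19;15;12m[48;2;68;68;85m🬂[38;2;68;68;85m[48;2;17;14;13m🬚[38;2;18;14;11m[48;2;13;13;16m🬸[38;2;19;14;12m[48;2;18;14;11m🬎[38;2;19;14;12m[48;2;18;14;11m🬎[38;2;19;14;12m[48;2;18;14;11m🬎[0m
[38;2;17;13;11m[48;2;16;12;10m🬂[38;2;17;13;11m[48;2;16;12;10m🬂[38;2;17;13;11m[48;2;16;12;10m🬂[38;2;13;13;16m[48;2;16;12;10m▐[38;2;13;13;16m[48;2;13;13;16m [38;2;13;13;16m[48;2;13;13;16m [38;2;13;13;16m[48;2;13;13;16m [38;2;13;13;16m[48;2;13;13;16m [38;2;17;13;11m[48;2;16;12;10m🬂[38;2;17;13;11m[48;2;16;12;10m🬂[38;2;17;13;11m[48;2;16;12;10m🬂[38;2;17;13;11m[48;2;16;12;10m🬂[0m
[38;2;14;11;9m[48;2;14;10;8m🬎[38;2;14;11;9m[48;2;14;10;8m🬎[38;2;14;11;9m[48;2;14;10;8m🬎[38;2;14;11;9m[48;2;14;10;8m🬎[38;2;13;13;16m[48;2;13;13;16m [38;2;13;13;16m[48;2;13;13;16m [38;2;13;13;16m[48;2;13;13;16m [38;2;13;13;16m[48;2;13;13;16m [38;2;14;11;9m[48;2;14;10;8m🬎[38;2;14;11;9m[48;2;14;10;8m🬎[38;2;14;11;9m[48;2;14;10;8m🬎[38;2;14;11;9m[48;2;14;10;8m🬎[0m
[38;2;13;9;8m[48;2;12;8;7m🬂[38;2;13;9;8m[48;2;12;8;7m🬂[38;2;13;9;8m[48;2;12;8;7m🬂[38;2;13;9;8m[48;2;12;8;7m🬂[38;2;13;13;16m[48;2;13;13;16m [38;2;13;13;16m[48;2;13;13;16m [38;2;13;13;16m[48;2;13;13;16m [38;2;13;13;16m[48;2;12;8;7m🬕[38;2;13;9;8m[48;2;12;8;7m🬂[38;2;13;9;8m[48;2;12;8;7m🬂[38;2;13;9;8m[48;2;12;8;7m🬂[38;2;13;9;8m[48;2;12;8;7m🬂[0m
[38;2;11;8;6m[48;2;10;7;6m🬂[38;2;11;8;6m[48;2;10;7;6m🬂[38;2;11;8;6m[48;2;10;7;6m🬂[38;2;11;8;6m[48;2;10;7;6m🬂[38;2;11;8;6m[48;2;10;7;6m🬂[38;2;13;13;16m[48;2;10;7;6m🬂[38;2;13;13;16m[48;2;10;7;6m🬂[38;2;11;8;6m[48;2;10;7;6m🬂[38;2;11;8;6m[48;2;10;7;6m🬂[38;2;11;8;6m[48;2;10;7;6m🬂[38;2;11;8;6m[48;2;10;7;6m🬂[38;2;11;8;6m[48;2;10;7;6m🬂[0m
</frame>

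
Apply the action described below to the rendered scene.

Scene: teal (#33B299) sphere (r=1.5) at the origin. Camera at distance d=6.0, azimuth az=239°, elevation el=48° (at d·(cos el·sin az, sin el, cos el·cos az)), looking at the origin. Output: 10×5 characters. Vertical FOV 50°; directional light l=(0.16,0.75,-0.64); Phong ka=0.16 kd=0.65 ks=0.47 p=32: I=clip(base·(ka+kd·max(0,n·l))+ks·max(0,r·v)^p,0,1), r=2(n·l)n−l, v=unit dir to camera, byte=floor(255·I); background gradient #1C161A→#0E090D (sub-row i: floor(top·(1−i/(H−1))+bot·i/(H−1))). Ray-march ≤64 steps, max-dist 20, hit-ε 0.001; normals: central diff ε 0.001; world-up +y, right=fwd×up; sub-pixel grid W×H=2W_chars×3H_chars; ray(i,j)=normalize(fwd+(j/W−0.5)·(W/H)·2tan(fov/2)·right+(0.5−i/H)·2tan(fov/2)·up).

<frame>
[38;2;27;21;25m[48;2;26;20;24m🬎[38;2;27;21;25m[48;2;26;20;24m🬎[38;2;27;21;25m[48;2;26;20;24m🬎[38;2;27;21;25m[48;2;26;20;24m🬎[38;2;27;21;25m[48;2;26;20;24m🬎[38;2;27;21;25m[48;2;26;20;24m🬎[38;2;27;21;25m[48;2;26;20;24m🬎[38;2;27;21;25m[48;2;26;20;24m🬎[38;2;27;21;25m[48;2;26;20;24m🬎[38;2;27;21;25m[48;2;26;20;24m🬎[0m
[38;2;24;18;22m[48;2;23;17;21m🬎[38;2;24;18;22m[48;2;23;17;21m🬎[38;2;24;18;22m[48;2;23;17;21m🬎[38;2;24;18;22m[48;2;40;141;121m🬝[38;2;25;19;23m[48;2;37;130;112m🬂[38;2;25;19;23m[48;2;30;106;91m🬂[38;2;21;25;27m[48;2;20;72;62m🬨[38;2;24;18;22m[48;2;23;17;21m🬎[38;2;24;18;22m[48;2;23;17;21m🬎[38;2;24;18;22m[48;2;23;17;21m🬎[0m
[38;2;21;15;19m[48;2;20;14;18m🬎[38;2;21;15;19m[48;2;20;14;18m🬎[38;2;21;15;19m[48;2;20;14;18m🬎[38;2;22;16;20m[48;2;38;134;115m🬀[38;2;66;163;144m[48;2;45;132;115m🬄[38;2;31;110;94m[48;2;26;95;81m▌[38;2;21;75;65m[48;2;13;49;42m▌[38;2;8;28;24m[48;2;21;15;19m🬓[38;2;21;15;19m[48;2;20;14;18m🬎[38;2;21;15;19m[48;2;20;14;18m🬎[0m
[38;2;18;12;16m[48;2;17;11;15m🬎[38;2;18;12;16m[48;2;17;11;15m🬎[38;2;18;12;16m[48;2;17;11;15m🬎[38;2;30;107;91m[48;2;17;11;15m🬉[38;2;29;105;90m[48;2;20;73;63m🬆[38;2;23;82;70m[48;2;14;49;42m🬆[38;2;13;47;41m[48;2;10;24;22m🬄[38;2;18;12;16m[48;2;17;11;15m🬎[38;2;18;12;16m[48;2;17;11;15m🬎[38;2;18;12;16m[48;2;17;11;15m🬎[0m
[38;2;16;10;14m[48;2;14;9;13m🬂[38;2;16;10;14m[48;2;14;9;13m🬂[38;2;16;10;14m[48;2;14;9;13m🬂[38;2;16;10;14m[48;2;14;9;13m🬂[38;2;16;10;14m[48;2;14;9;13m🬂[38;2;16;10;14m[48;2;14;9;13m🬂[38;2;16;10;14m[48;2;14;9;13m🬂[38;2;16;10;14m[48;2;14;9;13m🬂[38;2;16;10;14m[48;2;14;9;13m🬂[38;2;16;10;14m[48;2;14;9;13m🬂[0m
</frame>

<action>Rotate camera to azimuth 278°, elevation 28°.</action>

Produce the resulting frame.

<frame>
[38;2;27;21;25m[48;2;26;20;24m🬎[38;2;27;21;25m[48;2;26;20;24m🬎[38;2;27;21;25m[48;2;26;20;24m🬎[38;2;27;21;25m[48;2;26;20;24m🬎[38;2;27;21;25m[48;2;26;20;24m🬎[38;2;27;21;25m[48;2;26;20;24m🬎[38;2;27;21;25m[48;2;26;20;24m🬎[38;2;27;21;25m[48;2;26;20;24m🬎[38;2;27;21;25m[48;2;26;20;24m🬎[38;2;27;21;25m[48;2;26;20;24m🬎[0m
[38;2;24;18;22m[48;2;23;17;21m🬎[38;2;24;18;22m[48;2;23;17;21m🬎[38;2;24;18;22m[48;2;23;17;21m🬎[38;2;24;18;22m[48;2;37;130;112m🬝[38;2;28;52;49m[48;2;65;149;132m🬊[38;2;25;19;23m[48;2;24;87;74m🬂[38;2;18;65;56m[48;2;21;23;25m🬓[38;2;24;18;22m[48;2;23;17;21m🬎[38;2;24;18;22m[48;2;23;17;21m🬎[38;2;24;18;22m[48;2;23;17;21m🬎[0m
[38;2;21;15;19m[48;2;20;14;18m🬎[38;2;21;15;19m[48;2;20;14;18m🬎[38;2;21;15;19m[48;2;20;14;18m🬎[38;2;22;16;20m[48;2;26;94;81m🬀[38;2;31;95;82m[48;2;17;63;54m🬂[38;2;16;58;50m[48;2;9;33;29m🬆[38;2;11;40;35m[48;2;8;28;24m🬀[38;2;8;28;24m[48;2;21;15;19m🬓[38;2;21;15;19m[48;2;20;14;18m🬎[38;2;21;15;19m[48;2;20;14;18m🬎[0m
[38;2;18;12;16m[48;2;17;11;15m🬎[38;2;18;12;16m[48;2;17;11;15m🬎[38;2;18;12;16m[48;2;17;11;15m🬎[38;2;15;55;47m[48;2;16;16;18m🬁[38;2;12;43;37m[48;2;8;28;24m🬀[38;2;8;28;24m[48;2;8;28;24m [38;2;8;28;24m[48;2;17;11;15m🬝[38;2;18;12;16m[48;2;17;11;15m🬎[38;2;18;12;16m[48;2;17;11;15m🬎[38;2;18;12;16m[48;2;17;11;15m🬎[0m
[38;2;16;10;14m[48;2;14;9;13m🬂[38;2;16;10;14m[48;2;14;9;13m🬂[38;2;16;10;14m[48;2;14;9;13m🬂[38;2;16;10;14m[48;2;14;9;13m🬂[38;2;16;10;14m[48;2;14;9;13m🬂[38;2;16;10;14m[48;2;14;9;13m🬂[38;2;16;10;14m[48;2;14;9;13m🬂[38;2;16;10;14m[48;2;14;9;13m🬂[38;2;16;10;14m[48;2;14;9;13m🬂[38;2;16;10;14m[48;2;14;9;13m🬂[0m
</frame>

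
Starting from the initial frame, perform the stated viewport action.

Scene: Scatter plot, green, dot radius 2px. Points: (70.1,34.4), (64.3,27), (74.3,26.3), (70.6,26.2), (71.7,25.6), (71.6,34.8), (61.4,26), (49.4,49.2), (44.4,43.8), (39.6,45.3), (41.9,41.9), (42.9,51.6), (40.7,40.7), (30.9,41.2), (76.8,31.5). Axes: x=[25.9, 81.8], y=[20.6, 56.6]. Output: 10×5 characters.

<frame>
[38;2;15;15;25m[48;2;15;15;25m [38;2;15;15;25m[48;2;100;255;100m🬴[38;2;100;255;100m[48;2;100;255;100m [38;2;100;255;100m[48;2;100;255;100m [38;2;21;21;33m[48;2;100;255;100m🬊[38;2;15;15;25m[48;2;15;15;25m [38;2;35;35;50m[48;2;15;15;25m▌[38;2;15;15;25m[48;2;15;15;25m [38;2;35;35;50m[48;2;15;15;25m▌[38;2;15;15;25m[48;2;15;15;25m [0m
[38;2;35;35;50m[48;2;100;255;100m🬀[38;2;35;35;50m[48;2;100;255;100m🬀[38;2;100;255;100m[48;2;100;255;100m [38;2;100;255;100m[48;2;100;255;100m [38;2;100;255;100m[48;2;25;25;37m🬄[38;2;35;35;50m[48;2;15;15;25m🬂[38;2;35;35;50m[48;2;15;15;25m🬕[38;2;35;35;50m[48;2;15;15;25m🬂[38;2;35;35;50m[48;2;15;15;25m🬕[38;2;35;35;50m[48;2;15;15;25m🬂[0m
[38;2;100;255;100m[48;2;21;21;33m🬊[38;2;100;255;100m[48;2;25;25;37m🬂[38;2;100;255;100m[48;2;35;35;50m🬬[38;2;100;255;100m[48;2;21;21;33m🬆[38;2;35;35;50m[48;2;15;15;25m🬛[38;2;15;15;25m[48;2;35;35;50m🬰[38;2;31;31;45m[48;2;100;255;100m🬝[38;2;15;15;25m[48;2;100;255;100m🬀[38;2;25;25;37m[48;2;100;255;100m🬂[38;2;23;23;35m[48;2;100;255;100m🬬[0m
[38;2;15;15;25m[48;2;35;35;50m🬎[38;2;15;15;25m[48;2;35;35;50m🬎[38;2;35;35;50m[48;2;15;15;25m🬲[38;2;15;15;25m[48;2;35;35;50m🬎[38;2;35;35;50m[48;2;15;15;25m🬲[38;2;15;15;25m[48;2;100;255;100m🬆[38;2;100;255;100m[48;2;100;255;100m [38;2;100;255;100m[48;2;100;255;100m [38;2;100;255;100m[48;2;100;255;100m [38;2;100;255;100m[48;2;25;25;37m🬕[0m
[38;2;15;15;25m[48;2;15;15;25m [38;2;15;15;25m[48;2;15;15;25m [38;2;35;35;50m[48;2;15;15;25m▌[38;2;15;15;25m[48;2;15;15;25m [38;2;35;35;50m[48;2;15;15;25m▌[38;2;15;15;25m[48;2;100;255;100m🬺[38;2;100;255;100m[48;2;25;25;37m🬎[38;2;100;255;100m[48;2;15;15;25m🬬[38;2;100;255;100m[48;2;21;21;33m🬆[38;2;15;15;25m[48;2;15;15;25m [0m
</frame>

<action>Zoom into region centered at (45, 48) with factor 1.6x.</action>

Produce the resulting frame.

<frame>
[38;2;15;15;25m[48;2;15;15;25m [38;2;15;15;25m[48;2;15;15;25m [38;2;35;35;50m[48;2;15;15;25m▌[38;2;15;15;25m[48;2;15;15;25m [38;2;23;23;35m[48;2;100;255;100m🬬[38;2;15;15;25m[48;2;15;15;25m [38;2;35;35;50m[48;2;15;15;25m▌[38;2;15;15;25m[48;2;15;15;25m [38;2;35;35;50m[48;2;15;15;25m▌[38;2;15;15;25m[48;2;15;15;25m [0m
[38;2;35;35;50m[48;2;15;15;25m🬂[38;2;35;35;50m[48;2;15;15;25m🬂[38;2;35;35;50m[48;2;15;15;25m🬕[38;2;100;255;100m[48;2;25;25;37m🬫[38;2;100;255;100m[48;2;100;255;100m [38;2;35;35;50m[48;2;100;255;100m🬂[38;2;27;27;40m[48;2;100;255;100m🬬[38;2;35;35;50m[48;2;15;15;25m🬂[38;2;35;35;50m[48;2;15;15;25m🬕[38;2;35;35;50m[48;2;15;15;25m🬂[0m
[38;2;15;15;25m[48;2;35;35;50m🬰[38;2;15;15;25m[48;2;35;35;50m🬰[38;2;28;28;41m[48;2;100;255;100m🬆[38;2;100;255;100m[48;2;15;15;25m🬺[38;2;100;255;100m[48;2;35;35;50m🬸[38;2;100;255;100m[48;2;100;255;100m [38;2;100;255;100m[48;2;28;28;41m🬆[38;2;15;15;25m[48;2;35;35;50m🬰[38;2;35;35;50m[48;2;15;15;25m🬛[38;2;15;15;25m[48;2;35;35;50m🬰[0m
[38;2;15;15;25m[48;2;100;255;100m🬀[38;2;15;15;25m[48;2;100;255;100m🬊[38;2;35;35;50m[48;2;100;255;100m▌[38;2;100;255;100m[48;2;100;255;100m [38;2;100;255;100m[48;2;100;255;100m [38;2;100;255;100m[48;2;28;28;41m🬆[38;2;35;35;50m[48;2;15;15;25m🬲[38;2;15;15;25m[48;2;35;35;50m🬎[38;2;35;35;50m[48;2;15;15;25m🬲[38;2;15;15;25m[48;2;35;35;50m🬎[0m
[38;2;100;255;100m[48;2;15;15;25m🬊[38;2;100;255;100m[48;2;15;15;25m🬀[38;2;35;35;50m[48;2;15;15;25m▌[38;2;100;255;100m[48;2;15;15;25m🬊[38;2;100;255;100m[48;2;23;23;35m🬀[38;2;15;15;25m[48;2;15;15;25m [38;2;35;35;50m[48;2;15;15;25m▌[38;2;15;15;25m[48;2;15;15;25m [38;2;35;35;50m[48;2;15;15;25m▌[38;2;15;15;25m[48;2;15;15;25m [0m
</frame>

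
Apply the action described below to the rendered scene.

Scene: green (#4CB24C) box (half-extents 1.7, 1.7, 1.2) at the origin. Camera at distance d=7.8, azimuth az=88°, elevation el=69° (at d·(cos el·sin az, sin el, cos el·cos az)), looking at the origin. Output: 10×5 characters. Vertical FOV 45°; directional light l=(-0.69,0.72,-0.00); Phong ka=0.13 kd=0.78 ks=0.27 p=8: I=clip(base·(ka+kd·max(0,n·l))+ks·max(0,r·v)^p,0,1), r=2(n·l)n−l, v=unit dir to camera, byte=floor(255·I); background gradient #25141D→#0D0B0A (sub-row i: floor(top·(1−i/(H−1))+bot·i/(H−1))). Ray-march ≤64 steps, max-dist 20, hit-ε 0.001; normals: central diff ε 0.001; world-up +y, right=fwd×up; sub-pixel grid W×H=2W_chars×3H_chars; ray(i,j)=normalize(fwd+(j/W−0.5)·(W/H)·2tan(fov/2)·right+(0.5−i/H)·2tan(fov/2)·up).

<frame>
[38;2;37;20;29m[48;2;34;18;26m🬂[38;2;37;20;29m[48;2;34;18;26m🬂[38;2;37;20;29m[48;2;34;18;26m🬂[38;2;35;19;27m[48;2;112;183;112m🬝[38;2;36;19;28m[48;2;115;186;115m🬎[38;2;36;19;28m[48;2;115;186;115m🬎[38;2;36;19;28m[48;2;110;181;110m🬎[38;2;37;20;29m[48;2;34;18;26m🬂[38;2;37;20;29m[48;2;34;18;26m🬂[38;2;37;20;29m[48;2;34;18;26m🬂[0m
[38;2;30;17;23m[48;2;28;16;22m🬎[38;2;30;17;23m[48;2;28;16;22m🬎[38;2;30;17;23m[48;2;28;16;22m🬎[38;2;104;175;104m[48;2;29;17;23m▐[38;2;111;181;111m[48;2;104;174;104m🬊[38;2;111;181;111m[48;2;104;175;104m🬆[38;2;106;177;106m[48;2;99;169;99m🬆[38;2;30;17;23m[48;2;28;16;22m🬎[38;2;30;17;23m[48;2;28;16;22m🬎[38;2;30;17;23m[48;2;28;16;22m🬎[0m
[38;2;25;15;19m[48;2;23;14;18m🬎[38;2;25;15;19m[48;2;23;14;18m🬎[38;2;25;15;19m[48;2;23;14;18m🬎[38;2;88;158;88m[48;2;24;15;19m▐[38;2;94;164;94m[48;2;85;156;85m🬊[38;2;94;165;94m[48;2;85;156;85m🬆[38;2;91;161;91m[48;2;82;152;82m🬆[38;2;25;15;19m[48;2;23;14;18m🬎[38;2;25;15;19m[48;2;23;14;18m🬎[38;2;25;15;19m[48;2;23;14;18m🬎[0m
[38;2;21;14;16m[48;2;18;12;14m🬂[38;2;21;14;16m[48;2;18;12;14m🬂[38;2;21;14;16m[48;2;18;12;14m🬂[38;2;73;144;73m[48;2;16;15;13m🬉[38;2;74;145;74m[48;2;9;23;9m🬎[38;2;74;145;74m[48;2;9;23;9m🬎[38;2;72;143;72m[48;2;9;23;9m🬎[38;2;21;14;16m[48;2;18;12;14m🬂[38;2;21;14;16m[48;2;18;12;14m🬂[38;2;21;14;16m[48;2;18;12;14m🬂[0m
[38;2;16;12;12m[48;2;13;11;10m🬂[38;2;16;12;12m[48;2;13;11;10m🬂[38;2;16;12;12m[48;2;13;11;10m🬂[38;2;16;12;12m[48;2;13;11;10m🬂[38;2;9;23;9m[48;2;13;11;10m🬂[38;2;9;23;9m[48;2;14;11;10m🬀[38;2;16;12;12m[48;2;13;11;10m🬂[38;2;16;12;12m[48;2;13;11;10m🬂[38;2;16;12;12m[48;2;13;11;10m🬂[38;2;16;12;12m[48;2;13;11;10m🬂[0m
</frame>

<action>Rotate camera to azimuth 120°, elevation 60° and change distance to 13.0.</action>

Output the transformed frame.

<frame>
[38;2;37;20;29m[48;2;34;18;26m🬂[38;2;37;20;29m[48;2;34;18;26m🬂[38;2;37;20;29m[48;2;34;18;26m🬂[38;2;37;20;29m[48;2;34;18;26m🬂[38;2;37;20;29m[48;2;34;18;26m🬂[38;2;37;20;29m[48;2;34;18;26m🬂[38;2;37;20;29m[48;2;34;18;26m🬂[38;2;37;20;29m[48;2;34;18;26m🬂[38;2;37;20;29m[48;2;34;18;26m🬂[38;2;37;20;29m[48;2;34;18;26m🬂[0m
[38;2;30;17;23m[48;2;28;16;22m🬎[38;2;30;17;23m[48;2;28;16;22m🬎[38;2;30;17;23m[48;2;28;16;22m🬎[38;2;30;17;23m[48;2;28;16;22m🬎[38;2;30;17;23m[48;2;86;156;86m🬝[38;2;30;17;23m[48;2;94;165;94m🬊[38;2;105;175;105m[48;2;30;17;23m🬏[38;2;30;17;23m[48;2;28;16;22m🬎[38;2;30;17;23m[48;2;28;16;22m🬎[38;2;30;17;23m[48;2;28;16;22m🬎[0m
[38;2;25;15;19m[48;2;23;14;18m🬎[38;2;25;15;19m[48;2;23;14;18m🬎[38;2;25;15;19m[48;2;23;14;18m🬎[38;2;25;15;19m[48;2;23;14;18m🬎[38;2;81;151;81m[48;2;9;23;9m🬬[38;2;96;167;96m[48;2;89;160;89m🬉[38;2;104;174;104m[48;2;18;18;15m🬀[38;2;25;15;19m[48;2;23;14;18m🬎[38;2;25;15;19m[48;2;23;14;18m🬎[38;2;25;15;19m[48;2;23;14;18m🬎[0m
[38;2;21;14;16m[48;2;18;12;14m🬂[38;2;21;14;16m[48;2;18;12;14m🬂[38;2;21;14;16m[48;2;18;12;14m🬂[38;2;21;14;16m[48;2;18;12;14m🬂[38;2;9;23;9m[48;2;18;12;14m🬊[38;2;9;23;9m[48;2;18;12;14m🬆[38;2;21;14;16m[48;2;18;12;14m🬂[38;2;21;14;16m[48;2;18;12;14m🬂[38;2;21;14;16m[48;2;18;12;14m🬂[38;2;21;14;16m[48;2;18;12;14m🬂[0m
[38;2;16;12;12m[48;2;13;11;10m🬂[38;2;16;12;12m[48;2;13;11;10m🬂[38;2;16;12;12m[48;2;13;11;10m🬂[38;2;16;12;12m[48;2;13;11;10m🬂[38;2;16;12;12m[48;2;13;11;10m🬂[38;2;16;12;12m[48;2;13;11;10m🬂[38;2;16;12;12m[48;2;13;11;10m🬂[38;2;16;12;12m[48;2;13;11;10m🬂[38;2;16;12;12m[48;2;13;11;10m🬂[38;2;16;12;12m[48;2;13;11;10m🬂[0m
</frame>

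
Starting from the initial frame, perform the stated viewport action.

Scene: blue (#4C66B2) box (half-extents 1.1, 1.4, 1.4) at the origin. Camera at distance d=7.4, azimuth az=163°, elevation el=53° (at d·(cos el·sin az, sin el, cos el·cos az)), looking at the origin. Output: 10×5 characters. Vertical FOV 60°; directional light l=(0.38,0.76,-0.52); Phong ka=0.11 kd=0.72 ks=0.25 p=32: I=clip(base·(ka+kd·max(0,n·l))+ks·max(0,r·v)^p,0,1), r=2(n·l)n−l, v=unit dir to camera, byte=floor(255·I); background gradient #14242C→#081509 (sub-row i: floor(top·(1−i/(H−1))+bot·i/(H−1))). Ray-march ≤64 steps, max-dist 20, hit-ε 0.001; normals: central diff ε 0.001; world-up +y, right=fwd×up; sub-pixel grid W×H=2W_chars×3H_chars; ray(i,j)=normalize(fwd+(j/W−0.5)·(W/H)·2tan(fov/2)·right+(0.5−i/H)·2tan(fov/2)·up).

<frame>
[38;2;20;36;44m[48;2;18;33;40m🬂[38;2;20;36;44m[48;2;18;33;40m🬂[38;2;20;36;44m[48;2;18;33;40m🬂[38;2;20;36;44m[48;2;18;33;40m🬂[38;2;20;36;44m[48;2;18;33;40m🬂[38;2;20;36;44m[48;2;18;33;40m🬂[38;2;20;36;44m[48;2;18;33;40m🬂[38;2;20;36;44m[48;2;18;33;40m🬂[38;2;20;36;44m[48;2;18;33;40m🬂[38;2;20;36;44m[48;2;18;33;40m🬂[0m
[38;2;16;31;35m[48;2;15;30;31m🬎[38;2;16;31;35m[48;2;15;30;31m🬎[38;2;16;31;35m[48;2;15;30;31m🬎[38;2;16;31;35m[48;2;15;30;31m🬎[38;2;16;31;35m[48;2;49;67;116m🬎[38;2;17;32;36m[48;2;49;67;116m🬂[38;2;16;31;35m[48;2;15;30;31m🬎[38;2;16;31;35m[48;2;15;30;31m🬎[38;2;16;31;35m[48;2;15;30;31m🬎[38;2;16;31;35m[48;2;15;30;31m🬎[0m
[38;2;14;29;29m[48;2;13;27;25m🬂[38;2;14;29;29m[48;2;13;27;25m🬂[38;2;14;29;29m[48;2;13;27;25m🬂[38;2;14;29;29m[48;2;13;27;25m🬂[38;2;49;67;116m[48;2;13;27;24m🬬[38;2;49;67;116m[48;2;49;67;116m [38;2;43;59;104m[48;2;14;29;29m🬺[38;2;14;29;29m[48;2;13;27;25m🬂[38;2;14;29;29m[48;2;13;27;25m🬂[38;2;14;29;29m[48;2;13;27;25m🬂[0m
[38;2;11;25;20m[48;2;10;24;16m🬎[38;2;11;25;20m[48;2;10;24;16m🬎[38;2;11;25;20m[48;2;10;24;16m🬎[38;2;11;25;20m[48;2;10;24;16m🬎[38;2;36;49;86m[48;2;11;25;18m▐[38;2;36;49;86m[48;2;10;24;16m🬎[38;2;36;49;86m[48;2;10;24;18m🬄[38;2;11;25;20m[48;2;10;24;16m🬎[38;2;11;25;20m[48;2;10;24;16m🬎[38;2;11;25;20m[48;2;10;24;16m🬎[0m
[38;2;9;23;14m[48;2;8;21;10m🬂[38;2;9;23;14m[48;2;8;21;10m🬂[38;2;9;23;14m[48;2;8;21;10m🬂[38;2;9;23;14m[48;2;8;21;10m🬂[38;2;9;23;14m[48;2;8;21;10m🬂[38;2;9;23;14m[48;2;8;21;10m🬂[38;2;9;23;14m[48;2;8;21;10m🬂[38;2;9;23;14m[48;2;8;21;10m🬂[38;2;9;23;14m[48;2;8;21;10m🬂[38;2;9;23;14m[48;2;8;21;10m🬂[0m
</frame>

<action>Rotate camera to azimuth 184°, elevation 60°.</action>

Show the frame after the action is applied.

<frame>
[38;2;20;36;44m[48;2;18;33;40m🬂[38;2;20;36;44m[48;2;18;33;40m🬂[38;2;20;36;44m[48;2;18;33;40m🬂[38;2;20;36;44m[48;2;18;33;40m🬂[38;2;20;36;44m[48;2;18;33;40m🬂[38;2;20;36;44m[48;2;18;33;40m🬂[38;2;20;36;44m[48;2;18;33;40m🬂[38;2;20;36;44m[48;2;18;33;40m🬂[38;2;20;36;44m[48;2;18;33;40m🬂[38;2;20;36;44m[48;2;18;33;40m🬂[0m
[38;2;16;31;35m[48;2;15;30;31m🬎[38;2;16;31;35m[48;2;15;30;31m🬎[38;2;16;31;35m[48;2;15;30;31m🬎[38;2;16;31;35m[48;2;15;30;31m🬎[38;2;16;31;35m[48;2;49;67;116m🬆[38;2;17;32;36m[48;2;49;67;116m🬂[38;2;49;67;116m[48;2;16;31;34m🬓[38;2;16;31;35m[48;2;15;30;31m🬎[38;2;16;31;35m[48;2;15;30;31m🬎[38;2;16;31;35m[48;2;15;30;31m🬎[0m
[38;2;14;29;29m[48;2;13;27;25m🬂[38;2;14;29;29m[48;2;13;27;25m🬂[38;2;14;29;29m[48;2;13;27;25m🬂[38;2;14;29;29m[48;2;13;27;25m🬂[38;2;49;67;116m[48;2;49;67;116m [38;2;49;67;116m[48;2;49;67;116m [38;2;49;67;116m[48;2;13;28;26m▌[38;2;14;29;29m[48;2;13;27;25m🬂[38;2;14;29;29m[48;2;13;27;25m🬂[38;2;14;29;29m[48;2;13;27;25m🬂[0m
[38;2;11;25;20m[48;2;10;24;16m🬎[38;2;11;25;20m[48;2;10;24;16m🬎[38;2;11;25;20m[48;2;10;24;16m🬎[38;2;11;25;20m[48;2;10;24;16m🬎[38;2;36;49;86m[48;2;10;24;16m🬎[38;2;36;49;86m[48;2;10;24;16m🬎[38;2;36;49;86m[48;2;10;24;18m🬀[38;2;11;25;20m[48;2;10;24;16m🬎[38;2;11;25;20m[48;2;10;24;16m🬎[38;2;11;25;20m[48;2;10;24;16m🬎[0m
[38;2;9;23;14m[48;2;8;21;10m🬂[38;2;9;23;14m[48;2;8;21;10m🬂[38;2;9;23;14m[48;2;8;21;10m🬂[38;2;9;23;14m[48;2;8;21;10m🬂[38;2;9;23;14m[48;2;8;21;10m🬂[38;2;9;23;14m[48;2;8;21;10m🬂[38;2;9;23;14m[48;2;8;21;10m🬂[38;2;9;23;14m[48;2;8;21;10m🬂[38;2;9;23;14m[48;2;8;21;10m🬂[38;2;9;23;14m[48;2;8;21;10m🬂[0m
</frame>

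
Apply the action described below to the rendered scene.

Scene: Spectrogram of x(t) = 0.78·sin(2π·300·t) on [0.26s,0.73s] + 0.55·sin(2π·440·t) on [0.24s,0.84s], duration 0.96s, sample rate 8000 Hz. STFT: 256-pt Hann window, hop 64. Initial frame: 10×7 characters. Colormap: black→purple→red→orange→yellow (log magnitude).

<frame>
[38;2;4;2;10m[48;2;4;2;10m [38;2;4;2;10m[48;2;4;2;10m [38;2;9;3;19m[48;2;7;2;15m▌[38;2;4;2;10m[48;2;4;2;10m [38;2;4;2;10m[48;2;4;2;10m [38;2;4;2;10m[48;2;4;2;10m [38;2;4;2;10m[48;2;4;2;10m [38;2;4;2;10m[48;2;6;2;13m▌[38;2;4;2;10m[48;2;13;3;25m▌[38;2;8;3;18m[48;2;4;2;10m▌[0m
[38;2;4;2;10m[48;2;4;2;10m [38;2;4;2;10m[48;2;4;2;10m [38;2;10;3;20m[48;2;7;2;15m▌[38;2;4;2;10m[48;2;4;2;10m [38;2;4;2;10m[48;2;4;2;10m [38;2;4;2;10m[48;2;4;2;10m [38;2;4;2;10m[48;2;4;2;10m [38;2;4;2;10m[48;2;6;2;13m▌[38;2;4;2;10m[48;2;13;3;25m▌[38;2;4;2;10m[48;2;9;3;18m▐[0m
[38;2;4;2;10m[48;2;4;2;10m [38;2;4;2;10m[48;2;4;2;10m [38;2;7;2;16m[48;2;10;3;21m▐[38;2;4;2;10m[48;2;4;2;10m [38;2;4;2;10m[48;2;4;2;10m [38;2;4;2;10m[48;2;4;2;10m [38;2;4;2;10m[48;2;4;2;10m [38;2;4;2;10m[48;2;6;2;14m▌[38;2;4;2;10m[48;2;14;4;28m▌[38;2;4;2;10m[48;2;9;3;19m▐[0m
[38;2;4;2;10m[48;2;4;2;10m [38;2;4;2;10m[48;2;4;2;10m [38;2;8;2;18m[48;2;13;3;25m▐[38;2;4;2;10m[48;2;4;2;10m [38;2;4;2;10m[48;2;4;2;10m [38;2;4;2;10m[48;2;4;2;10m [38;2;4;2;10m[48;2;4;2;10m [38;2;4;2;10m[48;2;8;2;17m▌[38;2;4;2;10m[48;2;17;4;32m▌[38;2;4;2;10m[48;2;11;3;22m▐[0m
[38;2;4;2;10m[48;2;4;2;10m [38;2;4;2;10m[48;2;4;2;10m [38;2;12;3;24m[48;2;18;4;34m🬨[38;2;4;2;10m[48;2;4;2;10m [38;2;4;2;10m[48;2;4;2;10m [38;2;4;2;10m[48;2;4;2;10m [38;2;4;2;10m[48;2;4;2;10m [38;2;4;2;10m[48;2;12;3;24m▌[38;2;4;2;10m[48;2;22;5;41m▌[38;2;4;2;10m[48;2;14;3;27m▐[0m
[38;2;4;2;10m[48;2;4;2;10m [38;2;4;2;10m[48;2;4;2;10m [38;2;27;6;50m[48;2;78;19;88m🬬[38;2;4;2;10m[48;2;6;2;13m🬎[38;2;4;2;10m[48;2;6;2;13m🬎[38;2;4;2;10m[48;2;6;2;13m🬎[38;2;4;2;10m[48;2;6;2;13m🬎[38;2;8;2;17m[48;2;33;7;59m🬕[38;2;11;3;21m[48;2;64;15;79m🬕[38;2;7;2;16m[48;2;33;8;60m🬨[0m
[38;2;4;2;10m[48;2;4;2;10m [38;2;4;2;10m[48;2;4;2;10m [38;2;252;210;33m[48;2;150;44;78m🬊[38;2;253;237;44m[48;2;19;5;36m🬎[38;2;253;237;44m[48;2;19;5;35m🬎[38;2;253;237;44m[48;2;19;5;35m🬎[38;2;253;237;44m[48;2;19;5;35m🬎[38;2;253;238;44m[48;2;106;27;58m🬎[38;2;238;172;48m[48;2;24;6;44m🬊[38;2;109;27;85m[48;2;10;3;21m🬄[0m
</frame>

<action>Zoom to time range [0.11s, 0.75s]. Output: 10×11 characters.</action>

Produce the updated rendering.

<frame>
[38;2;4;2;10m[48;2;4;2;10m [38;2;4;2;10m[48;2;9;3;19m▌[38;2;8;2;16m[48;2;4;2;10m▌[38;2;4;2;10m[48;2;4;2;10m [38;2;4;2;10m[48;2;4;2;10m [38;2;4;2;10m[48;2;4;2;10m [38;2;4;2;10m[48;2;4;2;10m [38;2;4;2;10m[48;2;4;2;10m [38;2;4;2;10m[48;2;4;2;10m [38;2;4;2;10m[48;2;5;2;13m▌[0m
[38;2;4;2;10m[48;2;4;2;10m [38;2;4;2;10m[48;2;9;3;19m▌[38;2;4;2;10m[48;2;8;2;16m▐[38;2;4;2;10m[48;2;4;2;10m [38;2;4;2;10m[48;2;4;2;10m [38;2;4;2;10m[48;2;4;2;10m [38;2;4;2;10m[48;2;4;2;10m [38;2;4;2;10m[48;2;4;2;10m [38;2;4;2;10m[48;2;4;2;10m [38;2;4;2;10m[48;2;5;2;13m▌[0m
[38;2;4;2;10m[48;2;4;2;10m [38;2;4;2;10m[48;2;9;3;19m▌[38;2;8;2;17m[48;2;4;2;10m▌[38;2;4;2;10m[48;2;4;2;10m [38;2;4;2;10m[48;2;4;2;10m [38;2;4;2;10m[48;2;4;2;10m [38;2;4;2;10m[48;2;4;2;10m [38;2;4;2;10m[48;2;4;2;10m [38;2;4;2;10m[48;2;4;2;10m [38;2;4;2;10m[48;2;6;2;13m▌[0m
[38;2;4;2;10m[48;2;4;2;10m [38;2;4;2;10m[48;2;10;3;20m▌[38;2;4;2;10m[48;2;8;2;17m▐[38;2;4;2;10m[48;2;4;2;10m [38;2;4;2;10m[48;2;4;2;10m [38;2;4;2;10m[48;2;4;2;10m [38;2;4;2;10m[48;2;4;2;10m [38;2;4;2;10m[48;2;4;2;10m [38;2;4;2;10m[48;2;4;2;10m [38;2;4;2;10m[48;2;6;2;14m▌[0m
[38;2;4;2;10m[48;2;4;2;10m [38;2;4;2;10m[48;2;11;3;21m▌[38;2;4;2;10m[48;2;9;3;18m▐[38;2;4;2;10m[48;2;4;2;10m [38;2;4;2;10m[48;2;4;2;10m [38;2;4;2;10m[48;2;4;2;10m [38;2;4;2;10m[48;2;4;2;10m [38;2;4;2;10m[48;2;4;2;10m [38;2;4;2;10m[48;2;4;2;10m [38;2;4;2;10m[48;2;6;2;14m▌[0m
[38;2;4;2;10m[48;2;4;2;10m [38;2;4;2;10m[48;2;12;3;24m▌[38;2;10;3;20m[48;2;4;2;10m▌[38;2;4;2;10m[48;2;4;2;10m [38;2;4;2;10m[48;2;4;2;10m [38;2;4;2;10m[48;2;4;2;10m [38;2;4;2;10m[48;2;4;2;10m [38;2;4;2;10m[48;2;4;2;10m [38;2;4;2;10m[48;2;4;2;10m [38;2;4;2;10m[48;2;7;2;16m▌[0m
[38;2;4;2;10m[48;2;4;2;10m [38;2;4;2;10m[48;2;14;4;27m▌[38;2;4;2;10m[48;2;11;3;22m▐[38;2;4;2;10m[48;2;4;2;10m [38;2;4;2;10m[48;2;4;2;10m [38;2;4;2;10m[48;2;4;2;10m [38;2;4;2;10m[48;2;4;2;10m [38;2;4;2;10m[48;2;4;2;10m [38;2;4;2;10m[48;2;4;2;10m [38;2;4;2;10m[48;2;9;3;19m▌[0m
[38;2;4;2;10m[48;2;4;2;10m [38;2;4;2;10m[48;2;19;4;35m▌[38;2;4;2;10m[48;2;14;3;28m▐[38;2;4;2;10m[48;2;4;2;10m [38;2;4;2;10m[48;2;4;2;10m [38;2;4;2;10m[48;2;4;2;10m [38;2;4;2;10m[48;2;4;2;10m [38;2;4;2;10m[48;2;4;2;10m [38;2;4;2;10m[48;2;4;2;10m [38;2;4;2;10m[48;2;12;3;24m▌[0m
[38;2;4;2;10m[48;2;4;2;10m [38;2;4;2;10m[48;2;30;7;53m▌[38;2;4;2;10m[48;2;23;6;42m▐[38;2;4;2;10m[48;2;4;2;10m [38;2;4;2;10m[48;2;4;2;10m [38;2;4;2;10m[48;2;4;2;10m [38;2;4;2;10m[48;2;4;2;10m [38;2;4;2;10m[48;2;4;2;10m [38;2;4;2;10m[48;2;4;2;10m [38;2;4;2;10m[48;2;20;5;38m▌[0m
[38;2;4;2;10m[48;2;4;2;10m [38;2;16;4;29m[48;2;224;101;44m🬕[38;2;61;15;54m[48;2;253;224;39m🬎[38;2;16;4;31m[48;2;253;224;39m🬎[38;2;16;4;31m[48;2;253;225;39m🬎[38;2;17;4;31m[48;2;253;225;39m🬎[38;2;16;4;31m[48;2;253;225;39m🬎[38;2;16;4;31m[48;2;253;225;39m🬎[38;2;16;4;30m[48;2;253;224;39m🬎[38;2;34;8;52m[48;2;253;227;40m🬎[0m
[38;2;4;2;10m[48;2;4;2;10m [38;2;15;4;28m[48;2;109;27;85m🬲[38;2;238;187;55m[48;2;61;15;56m🬆[38;2;254;249;49m[48;2;22;5;41m🬂[38;2;254;249;49m[48;2;23;5;42m🬂[38;2;254;249;49m[48;2;23;5;42m🬂[38;2;254;249;49m[48;2;23;5;42m🬂[38;2;254;249;49m[48;2;22;5;41m🬂[38;2;254;249;49m[48;2;23;5;42m🬂[38;2;236;184;58m[48;2;56;14;56m🬊[0m
</frame>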